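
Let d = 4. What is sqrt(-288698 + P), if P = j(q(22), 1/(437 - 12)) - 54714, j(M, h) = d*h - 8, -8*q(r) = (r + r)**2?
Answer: 2*I*sqrt(620302358)/85 ≈ 586.02*I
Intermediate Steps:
q(r) = -r**2/2 (q(r) = -(r + r)**2/8 = -4*r**2/8 = -r**2/2)
j(M, h) = -8 + 4*h (j(M, h) = 4*h - 8 = -8 + 4*h)
P = -23256846/425 (P = (-8 + 4/(437 - 12)) - 54714 = (-8 + 4/425) - 54714 = -3396/425 - 54714 = -23256846/425 ≈ -54722.)
sqrt(-288698 + P) = sqrt(-288698 - 23256846/425) = sqrt(-145953496/425) = 2*I*sqrt(620302358)/85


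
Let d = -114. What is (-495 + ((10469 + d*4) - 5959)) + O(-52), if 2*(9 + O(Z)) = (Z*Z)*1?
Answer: 4902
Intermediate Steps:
O(Z) = -9 + Z²/2 (O(Z) = -9 + ((Z*Z)*1)/2 = -9 + (Z²*1)/2 = -9 + Z²/2)
(-495 + ((10469 + d*4) - 5959)) + O(-52) = (-495 + ((10469 - 114*4) - 5959)) + (-9 + (½)*(-52)²) = (-495 + ((10469 - 456) - 5959)) + (-9 + (½)*2704) = (-495 + (10013 - 5959)) + (-9 + 1352) = (-495 + 4054) + 1343 = 3559 + 1343 = 4902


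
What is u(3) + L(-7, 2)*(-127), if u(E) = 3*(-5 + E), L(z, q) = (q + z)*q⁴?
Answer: 10154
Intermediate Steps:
L(z, q) = q⁴*(q + z)
u(E) = -15 + 3*E
u(3) + L(-7, 2)*(-127) = (-15 + 3*3) + (2⁴*(2 - 7))*(-127) = (-15 + 9) + (16*(-5))*(-127) = -6 - 80*(-127) = -6 + 10160 = 10154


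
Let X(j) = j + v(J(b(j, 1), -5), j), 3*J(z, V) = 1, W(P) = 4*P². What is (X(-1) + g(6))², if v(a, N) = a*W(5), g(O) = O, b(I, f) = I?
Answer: 13225/9 ≈ 1469.4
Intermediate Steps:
J(z, V) = ⅓ (J(z, V) = (⅓)*1 = ⅓)
v(a, N) = 100*a (v(a, N) = a*(4*5²) = a*(4*25) = a*100 = 100*a)
X(j) = 100/3 + j (X(j) = j + 100*(⅓) = j + 100/3 = 100/3 + j)
(X(-1) + g(6))² = ((100/3 - 1) + 6)² = (97/3 + 6)² = (115/3)² = 13225/9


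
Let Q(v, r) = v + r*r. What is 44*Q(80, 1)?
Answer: 3564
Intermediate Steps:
Q(v, r) = v + r²
44*Q(80, 1) = 44*(80 + 1²) = 44*(80 + 1) = 44*81 = 3564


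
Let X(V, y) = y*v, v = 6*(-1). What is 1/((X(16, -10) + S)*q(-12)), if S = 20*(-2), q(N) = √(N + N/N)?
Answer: -I*√11/220 ≈ -0.015076*I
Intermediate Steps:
v = -6
X(V, y) = -6*y (X(V, y) = y*(-6) = -6*y)
q(N) = √(1 + N) (q(N) = √(N + 1) = √(1 + N))
S = -40
1/((X(16, -10) + S)*q(-12)) = 1/((-6*(-10) - 40)*√(1 - 12)) = 1/((60 - 40)*√(-11)) = 1/(20*(I*√11)) = 1/(20*I*√11) = -I*√11/220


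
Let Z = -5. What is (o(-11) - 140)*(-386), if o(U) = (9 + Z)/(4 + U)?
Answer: 379824/7 ≈ 54261.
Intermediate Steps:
o(U) = 4/(4 + U) (o(U) = (9 - 5)/(4 + U) = 4/(4 + U))
(o(-11) - 140)*(-386) = (4/(4 - 11) - 140)*(-386) = (4/(-7) - 140)*(-386) = (4*(-⅐) - 140)*(-386) = (-4/7 - 140)*(-386) = -984/7*(-386) = 379824/7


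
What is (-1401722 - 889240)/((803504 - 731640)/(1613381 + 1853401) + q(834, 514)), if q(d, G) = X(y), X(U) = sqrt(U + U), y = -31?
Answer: -71345373899543172/93144620679623 + 3441763024855366761*I*sqrt(62)/93144620679623 ≈ -765.96 + 2.9095e+5*I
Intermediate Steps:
X(U) = sqrt(2)*sqrt(U) (X(U) = sqrt(2*U) = sqrt(2)*sqrt(U))
q(d, G) = I*sqrt(62) (q(d, G) = sqrt(2)*sqrt(-31) = sqrt(2)*(I*sqrt(31)) = I*sqrt(62))
(-1401722 - 889240)/((803504 - 731640)/(1613381 + 1853401) + q(834, 514)) = (-1401722 - 889240)/((803504 - 731640)/(1613381 + 1853401) + I*sqrt(62)) = -2290962/(71864/3466782 + I*sqrt(62)) = -2290962/(71864*(1/3466782) + I*sqrt(62)) = -2290962/(35932/1733391 + I*sqrt(62))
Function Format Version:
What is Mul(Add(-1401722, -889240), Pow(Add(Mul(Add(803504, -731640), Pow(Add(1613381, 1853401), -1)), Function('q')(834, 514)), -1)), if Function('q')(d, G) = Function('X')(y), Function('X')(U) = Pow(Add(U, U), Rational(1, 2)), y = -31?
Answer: Add(Rational(-71345373899543172, 93144620679623), Mul(Rational(3441763024855366761, 93144620679623), I, Pow(62, Rational(1, 2)))) ≈ Add(-765.96, Mul(2.9095e+5, I))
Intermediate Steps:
Function('X')(U) = Mul(Pow(2, Rational(1, 2)), Pow(U, Rational(1, 2))) (Function('X')(U) = Pow(Mul(2, U), Rational(1, 2)) = Mul(Pow(2, Rational(1, 2)), Pow(U, Rational(1, 2))))
Function('q')(d, G) = Mul(I, Pow(62, Rational(1, 2))) (Function('q')(d, G) = Mul(Pow(2, Rational(1, 2)), Pow(-31, Rational(1, 2))) = Mul(Pow(2, Rational(1, 2)), Mul(I, Pow(31, Rational(1, 2)))) = Mul(I, Pow(62, Rational(1, 2))))
Mul(Add(-1401722, -889240), Pow(Add(Mul(Add(803504, -731640), Pow(Add(1613381, 1853401), -1)), Function('q')(834, 514)), -1)) = Mul(Add(-1401722, -889240), Pow(Add(Mul(Add(803504, -731640), Pow(Add(1613381, 1853401), -1)), Mul(I, Pow(62, Rational(1, 2)))), -1)) = Mul(-2290962, Pow(Add(Mul(71864, Pow(3466782, -1)), Mul(I, Pow(62, Rational(1, 2)))), -1)) = Mul(-2290962, Pow(Add(Mul(71864, Rational(1, 3466782)), Mul(I, Pow(62, Rational(1, 2)))), -1)) = Mul(-2290962, Pow(Add(Rational(35932, 1733391), Mul(I, Pow(62, Rational(1, 2)))), -1))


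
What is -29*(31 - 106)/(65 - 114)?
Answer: -2175/49 ≈ -44.388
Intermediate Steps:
-29*(31 - 106)/(65 - 114) = -(-2175)/(-49) = -(-2175)*(-1)/49 = -29*75/49 = -2175/49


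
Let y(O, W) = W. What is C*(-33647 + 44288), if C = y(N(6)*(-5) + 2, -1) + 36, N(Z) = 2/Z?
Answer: 372435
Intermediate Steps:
C = 35 (C = -1 + 36 = 35)
C*(-33647 + 44288) = 35*(-33647 + 44288) = 35*10641 = 372435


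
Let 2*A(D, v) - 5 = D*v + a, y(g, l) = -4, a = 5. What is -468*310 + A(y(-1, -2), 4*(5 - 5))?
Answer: -145075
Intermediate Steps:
A(D, v) = 5 + D*v/2 (A(D, v) = 5/2 + (D*v + 5)/2 = 5/2 + (5 + D*v)/2 = 5/2 + (5/2 + D*v/2) = 5 + D*v/2)
-468*310 + A(y(-1, -2), 4*(5 - 5)) = -468*310 + (5 + (1/2)*(-4)*(4*(5 - 5))) = -145080 + (5 + (1/2)*(-4)*(4*0)) = -145080 + (5 + (1/2)*(-4)*0) = -145080 + (5 + 0) = -145080 + 5 = -145075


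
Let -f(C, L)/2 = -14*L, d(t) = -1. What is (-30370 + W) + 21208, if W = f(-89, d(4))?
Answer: -9190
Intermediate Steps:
f(C, L) = 28*L (f(C, L) = -(-2)*14*L = -(-28)*L = 28*L)
W = -28 (W = 28*(-1) = -28)
(-30370 + W) + 21208 = (-30370 - 28) + 21208 = -30398 + 21208 = -9190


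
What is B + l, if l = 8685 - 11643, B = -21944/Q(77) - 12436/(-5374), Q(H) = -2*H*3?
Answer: -1805103604/620697 ≈ -2908.2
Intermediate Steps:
Q(H) = -6*H
B = 30918122/620697 (B = -21944/((-6*77)) - 12436/(-5374) = -21944/(-462) - 12436*(-1/5374) = -21944*(-1/462) + 6218/2687 = 10972/231 + 6218/2687 = 30918122/620697 ≈ 49.812)
l = -2958
B + l = 30918122/620697 - 2958 = -1805103604/620697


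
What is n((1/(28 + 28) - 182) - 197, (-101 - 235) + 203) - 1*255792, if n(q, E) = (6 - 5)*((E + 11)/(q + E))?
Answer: -7333805600/28671 ≈ -2.5579e+5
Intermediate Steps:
n(q, E) = (11 + E)/(E + q) (n(q, E) = 1*((11 + E)/(E + q)) = (11 + E)/(E + q))
n((1/(28 + 28) - 182) - 197, (-101 - 235) + 203) - 1*255792 = (11 + ((-101 - 235) + 203))/(((-101 - 235) + 203) + ((1/(28 + 28) - 182) - 197)) - 1*255792 = (11 + (-336 + 203))/((-336 + 203) + ((1/56 - 182) - 197)) - 255792 = (11 - 133)/(-133 + ((1/56 - 182) - 197)) - 255792 = -122/(-133 + (-10191/56 - 197)) - 255792 = -122/(-133 - 21223/56) - 255792 = -122/(-28671/56) - 255792 = -56/28671*(-122) - 255792 = 6832/28671 - 255792 = -7333805600/28671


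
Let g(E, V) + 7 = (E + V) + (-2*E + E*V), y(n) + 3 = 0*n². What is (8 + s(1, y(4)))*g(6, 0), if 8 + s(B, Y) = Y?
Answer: 39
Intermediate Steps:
y(n) = -3 (y(n) = -3 + 0*n² = -3 + 0 = -3)
s(B, Y) = -8 + Y
g(E, V) = -7 + V - E + E*V (g(E, V) = -7 + ((E + V) + (-2*E + E*V)) = -7 + (V - E + E*V) = -7 + V - E + E*V)
(8 + s(1, y(4)))*g(6, 0) = (8 + (-8 - 3))*(-7 + 0 - 1*6 + 6*0) = (8 - 11)*(-7 + 0 - 6 + 0) = -3*(-13) = 39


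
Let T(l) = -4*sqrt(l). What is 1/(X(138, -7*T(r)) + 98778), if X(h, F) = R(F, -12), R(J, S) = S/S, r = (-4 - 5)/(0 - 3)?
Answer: 1/98779 ≈ 1.0124e-5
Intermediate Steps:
r = 3 (r = -9/(-3) = -9*(-1/3) = 3)
R(J, S) = 1
X(h, F) = 1
1/(X(138, -7*T(r)) + 98778) = 1/(1 + 98778) = 1/98779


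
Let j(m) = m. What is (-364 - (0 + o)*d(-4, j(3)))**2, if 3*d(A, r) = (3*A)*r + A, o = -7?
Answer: 1882384/9 ≈ 2.0915e+5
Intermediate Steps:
d(A, r) = A/3 + A*r (d(A, r) = ((3*A)*r + A)/3 = (3*A*r + A)/3 = (A + 3*A*r)/3 = A/3 + A*r)
(-364 - (0 + o)*d(-4, j(3)))**2 = (-364 - (0 - 7)*(-4*(1/3 + 3)))**2 = (-364 - (-7)*(-4*10/3))**2 = (-364 - (-7)*(-40)/3)**2 = (-364 - 1*280/3)**2 = (-364 - 280/3)**2 = (-1372/3)**2 = 1882384/9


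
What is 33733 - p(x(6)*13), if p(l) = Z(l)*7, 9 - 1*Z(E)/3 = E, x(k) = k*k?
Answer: 43372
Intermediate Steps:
x(k) = k²
Z(E) = 27 - 3*E
p(l) = 189 - 21*l (p(l) = (27 - 3*l)*7 = 189 - 21*l)
33733 - p(x(6)*13) = 33733 - (189 - 21*6²*13) = 33733 - (189 - 756*13) = 33733 - (189 - 21*468) = 33733 - (189 - 9828) = 33733 - 1*(-9639) = 33733 + 9639 = 43372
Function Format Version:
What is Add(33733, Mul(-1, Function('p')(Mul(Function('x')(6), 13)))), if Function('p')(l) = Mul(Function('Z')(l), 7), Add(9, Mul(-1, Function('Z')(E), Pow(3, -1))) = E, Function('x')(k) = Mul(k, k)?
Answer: 43372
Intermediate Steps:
Function('x')(k) = Pow(k, 2)
Function('Z')(E) = Add(27, Mul(-3, E))
Function('p')(l) = Add(189, Mul(-21, l)) (Function('p')(l) = Mul(Add(27, Mul(-3, l)), 7) = Add(189, Mul(-21, l)))
Add(33733, Mul(-1, Function('p')(Mul(Function('x')(6), 13)))) = Add(33733, Mul(-1, Add(189, Mul(-21, Mul(Pow(6, 2), 13))))) = Add(33733, Mul(-1, Add(189, Mul(-21, Mul(36, 13))))) = Add(33733, Mul(-1, Add(189, Mul(-21, 468)))) = Add(33733, Mul(-1, Add(189, -9828))) = Add(33733, Mul(-1, -9639)) = Add(33733, 9639) = 43372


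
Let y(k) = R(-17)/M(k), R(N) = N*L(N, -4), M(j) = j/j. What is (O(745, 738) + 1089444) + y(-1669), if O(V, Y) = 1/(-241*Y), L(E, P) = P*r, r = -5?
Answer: 193705859231/177858 ≈ 1.0891e+6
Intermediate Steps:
M(j) = 1
L(E, P) = -5*P (L(E, P) = P*(-5) = -5*P)
R(N) = 20*N (R(N) = N*(-5*(-4)) = N*20 = 20*N)
O(V, Y) = -1/(241*Y)
y(k) = -340 (y(k) = (20*(-17))/1 = -340*1 = -340)
(O(745, 738) + 1089444) + y(-1669) = (-1/241/738 + 1089444) - 340 = (-1/241*1/738 + 1089444) - 340 = (-1/177858 + 1089444) - 340 = 193766330951/177858 - 340 = 193705859231/177858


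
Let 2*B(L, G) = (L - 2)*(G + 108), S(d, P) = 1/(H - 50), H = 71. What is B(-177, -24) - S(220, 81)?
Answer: -157879/21 ≈ -7518.0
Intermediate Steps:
S(d, P) = 1/21 (S(d, P) = 1/(71 - 50) = 1/21)
B(L, G) = (-2 + L)*(108 + G)/2 (B(L, G) = ((L - 2)*(G + 108))/2 = ((-2 + L)*(108 + G))/2 = (-2 + L)*(108 + G)/2)
B(-177, -24) - S(220, 81) = (-108 - 1*(-24) + 54*(-177) + (1/2)*(-24)*(-177)) - 1*1/21 = (-108 + 24 - 9558 + 2124) - 1/21 = -7518 - 1/21 = -157879/21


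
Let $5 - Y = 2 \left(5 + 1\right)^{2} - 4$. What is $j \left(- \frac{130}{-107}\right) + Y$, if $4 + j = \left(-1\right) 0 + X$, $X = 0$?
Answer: $- \frac{7261}{107} \approx -67.86$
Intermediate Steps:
$j = -4$ ($j = -4 + \left(\left(-1\right) 0 + 0\right) = -4 + \left(0 + 0\right) = -4 + 0 = -4$)
$Y = -63$ ($Y = 5 - \left(2 \left(5 + 1\right)^{2} - 4\right) = 5 - \left(2 \cdot 6^{2} - 4\right) = 5 - \left(2 \cdot 36 - 4\right) = 5 - \left(72 - 4\right) = 5 - 68 = -63$)
$j \left(- \frac{130}{-107}\right) + Y = - 4 \left(- \frac{130}{-107}\right) - 63 = - 4 \left(\left(-130\right) \left(- \frac{1}{107}\right)\right) - 63 = \left(-4\right) \frac{130}{107} - 63 = - \frac{520}{107} - 63 = - \frac{7261}{107}$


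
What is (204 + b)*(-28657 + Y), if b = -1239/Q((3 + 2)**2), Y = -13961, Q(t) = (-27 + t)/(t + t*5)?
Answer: -3968971722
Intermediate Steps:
Q(t) = (-27 + t)/(6*t) (Q(t) = (-27 + t)/(t + 5*t) = (-27 + t)/((6*t)) = (-27 + t)*(1/(6*t)) = (-27 + t)/(6*t))
b = 92925 (b = -1239*6*(3 + 2)**2/(-27 + (3 + 2)**2) = -1239*150/(-27 + 5**2) = -1239*150/(-27 + 25) = -1239/((1/6)*(1/25)*(-2)) = -1239/(-1/75) = -1239*(-75) = 92925)
(204 + b)*(-28657 + Y) = (204 + 92925)*(-28657 - 13961) = 93129*(-42618) = -3968971722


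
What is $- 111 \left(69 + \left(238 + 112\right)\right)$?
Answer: $-46509$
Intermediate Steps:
$- 111 \left(69 + \left(238 + 112\right)\right) = - 111 \left(69 + 350\right) = \left(-111\right) 419 = -46509$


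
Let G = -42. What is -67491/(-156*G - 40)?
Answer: -67491/6512 ≈ -10.364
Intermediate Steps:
-67491/(-156*G - 40) = -67491/(-156*(-42) - 40) = -67491/(6552 - 40) = -67491/6512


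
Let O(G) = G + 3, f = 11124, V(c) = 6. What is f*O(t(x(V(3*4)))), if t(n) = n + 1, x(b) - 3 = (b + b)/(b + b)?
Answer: 88992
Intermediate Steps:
x(b) = 4 (x(b) = 3 + (b + b)/(b + b) = 3 + (2*b)/((2*b)) = 3 + (2*b)*(1/(2*b)) = 3 + 1 = 4)
t(n) = 1 + n
O(G) = 3 + G
f*O(t(x(V(3*4)))) = 11124*(3 + (1 + 4)) = 11124*(3 + 5) = 11124*8 = 88992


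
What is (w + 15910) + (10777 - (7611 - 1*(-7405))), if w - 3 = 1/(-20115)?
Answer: 234822509/20115 ≈ 11674.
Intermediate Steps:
w = 60344/20115 (w = 3 + 1/(-20115) = 3 - 1/20115 = 60344/20115 ≈ 3.0000)
(w + 15910) + (10777 - (7611 - 1*(-7405))) = (60344/20115 + 15910) + (10777 - (7611 - 1*(-7405))) = 320089994/20115 + (10777 - (7611 + 7405)) = 320089994/20115 + (10777 - 1*15016) = 320089994/20115 + (10777 - 15016) = 320089994/20115 - 4239 = 234822509/20115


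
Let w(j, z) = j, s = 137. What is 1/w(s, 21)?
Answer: 1/137 ≈ 0.0072993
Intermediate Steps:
1/w(s, 21) = 1/137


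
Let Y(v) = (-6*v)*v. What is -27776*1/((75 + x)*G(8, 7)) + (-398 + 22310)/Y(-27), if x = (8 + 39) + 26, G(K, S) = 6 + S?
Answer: -6818788/350649 ≈ -19.446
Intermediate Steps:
x = 73 (x = 47 + 26 = 73)
Y(v) = -6*v²
-27776*1/((75 + x)*G(8, 7)) + (-398 + 22310)/Y(-27) = -27776*1/((6 + 7)*(75 + 73)) + (-398 + 22310)/((-6*(-27)²)) = -27776/(13*148) + 21912/((-6*729)) = -27776/1924 + 21912/(-4374) = -27776*1/1924 + 21912*(-1/4374) = -6944/481 - 3652/729 = -6818788/350649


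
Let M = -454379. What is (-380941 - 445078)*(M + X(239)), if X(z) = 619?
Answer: 374814381440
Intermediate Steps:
(-380941 - 445078)*(M + X(239)) = (-380941 - 445078)*(-454379 + 619) = -826019*(-453760) = 374814381440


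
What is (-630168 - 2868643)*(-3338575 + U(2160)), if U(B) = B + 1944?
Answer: 11666683813981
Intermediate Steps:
U(B) = 1944 + B
(-630168 - 2868643)*(-3338575 + U(2160)) = (-630168 - 2868643)*(-3338575 + (1944 + 2160)) = -3498811*(-3338575 + 4104) = -3498811*(-3334471) = 11666683813981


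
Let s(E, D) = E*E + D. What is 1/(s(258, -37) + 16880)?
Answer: 1/83407 ≈ 1.1989e-5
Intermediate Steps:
s(E, D) = D + E² (s(E, D) = E² + D = D + E²)
1/(s(258, -37) + 16880) = 1/((-37 + 258²) + 16880) = 1/((-37 + 66564) + 16880) = 1/(66527 + 16880) = 1/83407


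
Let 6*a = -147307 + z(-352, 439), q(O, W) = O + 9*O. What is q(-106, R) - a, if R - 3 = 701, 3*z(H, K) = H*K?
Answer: 577369/18 ≈ 32076.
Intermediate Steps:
z(H, K) = H*K/3 (z(H, K) = (H*K)/3 = H*K/3)
R = 704 (R = 3 + 701 = 704)
q(O, W) = 10*O
a = -596449/18 (a = (-147307 + (⅓)*(-352)*439)/6 = (-147307 - 154528/3)/6 = (⅙)*(-596449/3) = -596449/18 ≈ -33136.)
q(-106, R) - a = 10*(-106) - 1*(-596449/18) = -1060 + 596449/18 = 577369/18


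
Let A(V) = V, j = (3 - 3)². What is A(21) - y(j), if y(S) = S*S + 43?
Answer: -22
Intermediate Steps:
j = 0 (j = 0² = 0)
y(S) = 43 + S² (y(S) = S² + 43 = 43 + S²)
A(21) - y(j) = 21 - (43 + 0²) = 21 - (43 + 0) = 21 - 1*43 = 21 - 43 = -22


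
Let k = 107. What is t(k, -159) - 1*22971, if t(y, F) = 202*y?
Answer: -1357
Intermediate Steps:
t(k, -159) - 1*22971 = 202*107 - 1*22971 = 21614 - 22971 = -1357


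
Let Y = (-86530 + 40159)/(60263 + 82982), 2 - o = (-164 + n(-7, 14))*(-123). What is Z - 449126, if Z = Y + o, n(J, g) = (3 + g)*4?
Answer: -66026250711/143245 ≈ -4.6093e+5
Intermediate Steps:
n(J, g) = 12 + 4*g
o = -11806 (o = 2 - (-164 + (12 + 4*14))*(-123) = 2 - (-164 + (12 + 56))*(-123) = 2 - (-164 + 68)*(-123) = 2 - (-96)*(-123) = 2 - 1*11808 = 2 - 11808 = -11806)
Y = -46371/143245 ≈ -0.32372
Z = -1691196841/143245 (Z = -46371/143245 - 11806 = -1691196841/143245 ≈ -11806.)
Z - 449126 = -1691196841/143245 - 449126 = -66026250711/143245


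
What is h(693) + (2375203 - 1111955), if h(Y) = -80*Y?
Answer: 1207808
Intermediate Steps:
h(693) + (2375203 - 1111955) = -80*693 + (2375203 - 1111955) = -55440 + 1263248 = 1207808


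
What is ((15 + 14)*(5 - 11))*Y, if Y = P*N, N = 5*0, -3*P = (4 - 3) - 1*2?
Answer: 0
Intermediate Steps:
P = ⅓ (P = -((4 - 3) - 1*2)/3 = -(1 - 2)/3 = -⅓*(-1) = ⅓ ≈ 0.33333)
N = 0
Y = 0 (Y = (⅓)*0 = 0)
((15 + 14)*(5 - 11))*Y = ((15 + 14)*(5 - 11))*0 = (29*(-6))*0 = -174*0 = 0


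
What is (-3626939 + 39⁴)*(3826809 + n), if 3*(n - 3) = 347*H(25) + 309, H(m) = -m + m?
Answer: -5026645198670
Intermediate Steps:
H(m) = 0
n = 106 (n = 3 + (347*0 + 309)/3 = 3 + (0 + 309)/3 = 3 + (⅓)*309 = 3 + 103 = 106)
(-3626939 + 39⁴)*(3826809 + n) = (-3626939 + 39⁴)*(3826809 + 106) = (-3626939 + 2313441)*3826915 = -1313498*3826915 = -5026645198670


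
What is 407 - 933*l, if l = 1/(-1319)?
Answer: 537766/1319 ≈ 407.71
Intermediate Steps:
l = -1/1319 ≈ -0.00075815
407 - 933*l = 407 - 933*(-1/1319) = 407 + 933/1319 = 537766/1319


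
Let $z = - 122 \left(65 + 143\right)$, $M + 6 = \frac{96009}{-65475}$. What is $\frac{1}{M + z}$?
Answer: $- \frac{21825}{553994153} \approx -3.9396 \cdot 10^{-5}$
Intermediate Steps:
$M = - \frac{162953}{21825}$ ($M = -6 + \frac{96009}{-65475} = -6 + 96009 \left(- \frac{1}{65475}\right) = -6 - \frac{32003}{21825} = - \frac{162953}{21825} \approx -7.4663$)
$z = -25376$ ($z = \left(-122\right) 208 = -25376$)
$\frac{1}{M + z} = \frac{1}{- \frac{162953}{21825} - 25376} = \frac{1}{- \frac{553994153}{21825}} = - \frac{21825}{553994153}$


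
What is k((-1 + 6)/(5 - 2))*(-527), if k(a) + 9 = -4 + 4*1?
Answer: 4743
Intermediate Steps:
k(a) = -9 (k(a) = -9 + (-4 + 4*1) = -9 + (-4 + 4) = -9 + 0 = -9)
k((-1 + 6)/(5 - 2))*(-527) = -9*(-527) = 4743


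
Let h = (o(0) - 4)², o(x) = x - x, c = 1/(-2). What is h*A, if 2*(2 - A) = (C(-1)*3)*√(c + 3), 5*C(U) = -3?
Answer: 32 + 36*√10/5 ≈ 54.768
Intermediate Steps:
C(U) = -⅗ (C(U) = (⅕)*(-3) = -⅗)
c = -½ ≈ -0.50000
o(x) = 0
h = 16 (h = (0 - 4)² = (-4)² = 16)
A = 2 + 9*√10/20 (A = 2 - (-⅗*3)*√(-½ + 3)/2 = 2 - (-9)*√(5/2)/10 = 2 - (-9)*√10/2/10 = 2 - (-9)*√10/20 = 2 + 9*√10/20 ≈ 3.4230)
h*A = 16*(2 + 9*√10/20) = 32 + 36*√10/5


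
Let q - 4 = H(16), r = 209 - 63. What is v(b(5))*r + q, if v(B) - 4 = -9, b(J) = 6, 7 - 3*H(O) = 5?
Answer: -2176/3 ≈ -725.33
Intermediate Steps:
H(O) = ⅔ (H(O) = 7/3 - ⅓*5 = 7/3 - 5/3 = ⅔)
v(B) = -5 (v(B) = 4 - 9 = -5)
r = 146
q = 14/3 (q = 4 + ⅔ = 14/3 ≈ 4.6667)
v(b(5))*r + q = -5*146 + 14/3 = -730 + 14/3 = -2176/3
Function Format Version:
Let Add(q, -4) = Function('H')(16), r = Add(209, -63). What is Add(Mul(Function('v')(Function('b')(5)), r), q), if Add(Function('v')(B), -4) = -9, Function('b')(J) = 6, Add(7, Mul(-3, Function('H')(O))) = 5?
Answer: Rational(-2176, 3) ≈ -725.33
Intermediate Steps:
Function('H')(O) = Rational(2, 3) (Function('H')(O) = Add(Rational(7, 3), Mul(Rational(-1, 3), 5)) = Add(Rational(7, 3), Rational(-5, 3)) = Rational(2, 3))
Function('v')(B) = -5 (Function('v')(B) = Add(4, -9) = -5)
r = 146
q = Rational(14, 3) (q = Add(4, Rational(2, 3)) = Rational(14, 3) ≈ 4.6667)
Add(Mul(Function('v')(Function('b')(5)), r), q) = Add(Mul(-5, 146), Rational(14, 3)) = Add(-730, Rational(14, 3)) = Rational(-2176, 3)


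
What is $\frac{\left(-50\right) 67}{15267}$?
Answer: $- \frac{3350}{15267} \approx -0.21943$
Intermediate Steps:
$\frac{\left(-50\right) 67}{15267} = \left(-3350\right) \frac{1}{15267} = - \frac{3350}{15267}$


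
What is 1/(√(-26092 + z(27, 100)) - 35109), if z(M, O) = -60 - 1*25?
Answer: -35109/1232668058 - I*√26177/1232668058 ≈ -2.8482e-5 - 1.3125e-7*I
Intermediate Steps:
z(M, O) = -85 (z(M, O) = -60 - 25 = -85)
1/(√(-26092 + z(27, 100)) - 35109) = 1/(√(-26092 - 85) - 35109) = 1/(√(-26177) - 35109) = 1/(I*√26177 - 35109) = 1/(-35109 + I*√26177)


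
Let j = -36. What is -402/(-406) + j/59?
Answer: 4551/11977 ≈ 0.37998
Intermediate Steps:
-402/(-406) + j/59 = -402/(-406) - 36/59 = -402*(-1/406) - 36*1/59 = 201/203 - 36/59 = 4551/11977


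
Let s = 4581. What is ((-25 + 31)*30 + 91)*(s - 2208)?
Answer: 643083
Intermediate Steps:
((-25 + 31)*30 + 91)*(s - 2208) = ((-25 + 31)*30 + 91)*(4581 - 2208) = (6*30 + 91)*2373 = (180 + 91)*2373 = 271*2373 = 643083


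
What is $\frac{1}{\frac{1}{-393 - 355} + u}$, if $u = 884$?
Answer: $\frac{748}{661231} \approx 0.0011312$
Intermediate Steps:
$\frac{1}{\frac{1}{-393 - 355} + u} = \frac{1}{\frac{1}{-393 - 355} + 884} = \frac{1}{\frac{1}{-748} + 884} = \frac{1}{- \frac{1}{748} + 884} = \frac{1}{\frac{661231}{748}} = \frac{748}{661231}$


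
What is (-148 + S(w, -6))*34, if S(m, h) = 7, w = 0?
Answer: -4794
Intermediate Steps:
(-148 + S(w, -6))*34 = (-148 + 7)*34 = -141*34 = -4794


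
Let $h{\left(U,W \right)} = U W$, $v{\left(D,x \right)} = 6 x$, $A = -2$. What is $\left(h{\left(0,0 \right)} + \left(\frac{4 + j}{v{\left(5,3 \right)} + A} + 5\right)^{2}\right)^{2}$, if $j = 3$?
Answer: $\frac{57289761}{65536} \approx 874.17$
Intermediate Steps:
$\left(h{\left(0,0 \right)} + \left(\frac{4 + j}{v{\left(5,3 \right)} + A} + 5\right)^{2}\right)^{2} = \left(0 \cdot 0 + \left(\frac{4 + 3}{6 \cdot 3 - 2} + 5\right)^{2}\right)^{2} = \left(0 + \left(\frac{7}{18 - 2} + 5\right)^{2}\right)^{2} = \left(0 + \left(\frac{7}{16} + 5\right)^{2}\right)^{2} = \left(0 + \left(\frac{87}{16}\right)^{2}\right)^{2} = \left(0 + \frac{7569}{256}\right)^{2} = \left(\frac{7569}{256}\right)^{2} = \frac{57289761}{65536}$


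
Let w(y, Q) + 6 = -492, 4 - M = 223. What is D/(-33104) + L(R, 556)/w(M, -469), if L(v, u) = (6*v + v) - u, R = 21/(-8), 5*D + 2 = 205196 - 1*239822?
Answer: 56157647/41214480 ≈ 1.3626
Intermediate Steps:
M = -219 (M = 4 - 1*223 = 4 - 223 = -219)
w(y, Q) = -498 (w(y, Q) = -6 - 492 = -498)
D = -34628/5 (D = -⅖ + (205196 - 1*239822)/5 = -⅖ + (205196 - 239822)/5 = -⅖ + (⅕)*(-34626) = -⅖ - 34626/5 = -34628/5 ≈ -6925.6)
R = -21/8 (R = 21*(-⅛) = -21/8 ≈ -2.6250)
L(v, u) = -u + 7*v (L(v, u) = 7*v - u = -u + 7*v)
D/(-33104) + L(R, 556)/w(M, -469) = -34628/5/(-33104) + (-1*556 + 7*(-21/8))/(-498) = -34628/5*(-1/33104) + (-556 - 147/8)*(-1/498) = 8657/41380 - 4595/8*(-1/498) = 8657/41380 + 4595/3984 = 56157647/41214480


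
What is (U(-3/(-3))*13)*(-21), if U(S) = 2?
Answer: -546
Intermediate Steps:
(U(-3/(-3))*13)*(-21) = (2*13)*(-21) = 26*(-21) = -546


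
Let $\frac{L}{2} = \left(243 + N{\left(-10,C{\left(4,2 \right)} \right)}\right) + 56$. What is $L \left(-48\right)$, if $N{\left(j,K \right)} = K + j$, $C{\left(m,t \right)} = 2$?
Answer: $-27936$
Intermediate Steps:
$L = 582$ ($L = 2 \left(\left(243 + \left(2 - 10\right)\right) + 56\right) = 2 \left(\left(243 - 8\right) + 56\right) = 2 \left(235 + 56\right) = 2 \cdot 291 = 582$)
$L \left(-48\right) = 582 \left(-48\right) = -27936$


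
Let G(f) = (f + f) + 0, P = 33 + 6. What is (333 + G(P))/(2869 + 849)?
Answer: 411/3718 ≈ 0.11054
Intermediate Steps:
P = 39
G(f) = 2*f (G(f) = 2*f + 0 = 2*f)
(333 + G(P))/(2869 + 849) = (333 + 2*39)/(2869 + 849) = (333 + 78)/3718 = 411*(1/3718) = 411/3718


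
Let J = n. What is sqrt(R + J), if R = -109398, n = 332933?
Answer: sqrt(223535) ≈ 472.79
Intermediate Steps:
J = 332933
sqrt(R + J) = sqrt(-109398 + 332933) = sqrt(223535)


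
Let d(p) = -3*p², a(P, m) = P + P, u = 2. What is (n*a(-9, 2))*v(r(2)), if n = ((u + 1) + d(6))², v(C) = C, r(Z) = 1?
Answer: -198450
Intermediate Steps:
a(P, m) = 2*P
n = 11025 (n = ((2 + 1) - 3*6²)² = (3 - 3*36)² = (3 - 108)² = (-105)² = 11025)
(n*a(-9, 2))*v(r(2)) = (11025*(2*(-9)))*1 = (11025*(-18))*1 = -198450*1 = -198450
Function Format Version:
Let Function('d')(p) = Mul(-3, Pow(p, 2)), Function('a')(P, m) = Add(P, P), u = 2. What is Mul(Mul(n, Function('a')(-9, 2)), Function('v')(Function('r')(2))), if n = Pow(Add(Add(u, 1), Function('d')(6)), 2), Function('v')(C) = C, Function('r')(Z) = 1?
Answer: -198450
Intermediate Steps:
Function('a')(P, m) = Mul(2, P)
n = 11025 (n = Pow(Add(Add(2, 1), Mul(-3, Pow(6, 2))), 2) = Pow(Add(3, Mul(-3, 36)), 2) = Pow(Add(3, -108), 2) = Pow(-105, 2) = 11025)
Mul(Mul(n, Function('a')(-9, 2)), Function('v')(Function('r')(2))) = Mul(Mul(11025, Mul(2, -9)), 1) = Mul(Mul(11025, -18), 1) = Mul(-198450, 1) = -198450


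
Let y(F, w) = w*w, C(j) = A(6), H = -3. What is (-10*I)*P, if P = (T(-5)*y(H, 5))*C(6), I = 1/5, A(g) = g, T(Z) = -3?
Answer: 900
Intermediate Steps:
C(j) = 6
y(F, w) = w²
I = ⅕ (I = 1*(⅕) = ⅕ ≈ 0.20000)
P = -450 (P = -3*5²*6 = -3*25*6 = -75*6 = -450)
(-10*I)*P = -10*⅕*(-450) = -2*(-450) = 900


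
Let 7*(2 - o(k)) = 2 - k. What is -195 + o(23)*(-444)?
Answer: -2415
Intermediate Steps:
o(k) = 12/7 + k/7 (o(k) = 2 - (2 - k)/7 = 2 + (-2/7 + k/7) = 12/7 + k/7)
-195 + o(23)*(-444) = -195 + (12/7 + (⅐)*23)*(-444) = -195 + (12/7 + 23/7)*(-444) = -195 + 5*(-444) = -195 - 2220 = -2415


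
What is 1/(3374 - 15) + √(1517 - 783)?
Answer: 1/3359 + √734 ≈ 27.093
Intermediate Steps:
1/(3374 - 15) + √(1517 - 783) = 1/3359 + √734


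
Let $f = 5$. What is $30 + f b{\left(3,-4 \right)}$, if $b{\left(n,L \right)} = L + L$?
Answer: $-10$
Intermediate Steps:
$b{\left(n,L \right)} = 2 L$
$30 + f b{\left(3,-4 \right)} = 30 + 5 \cdot 2 \left(-4\right) = 30 + 5 \left(-8\right) = 30 - 40 = -10$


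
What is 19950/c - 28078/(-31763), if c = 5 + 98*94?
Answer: 892466776/292759571 ≈ 3.0485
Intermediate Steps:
c = 9217 (c = 5 + 9212 = 9217)
19950/c - 28078/(-31763) = 19950/9217 - 28078/(-31763) = 19950*(1/9217) - 28078*(-1/31763) = 19950/9217 + 28078/31763 = 892466776/292759571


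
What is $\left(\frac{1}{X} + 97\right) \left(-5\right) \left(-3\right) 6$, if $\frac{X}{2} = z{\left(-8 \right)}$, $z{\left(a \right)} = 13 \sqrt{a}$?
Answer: $8730 - \frac{45 i \sqrt{2}}{52} \approx 8730.0 - 1.2238 i$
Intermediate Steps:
$X = 52 i \sqrt{2}$ ($X = 2 \cdot 13 \sqrt{-8} = 2 \cdot 13 \cdot 2 i \sqrt{2} = 2 \cdot 26 i \sqrt{2} = 52 i \sqrt{2} \approx 73.539 i$)
$\left(\frac{1}{X} + 97\right) \left(-5\right) \left(-3\right) 6 = \left(\frac{1}{52 i \sqrt{2}} + 97\right) \left(-5\right) \left(-3\right) 6 = \left(- \frac{i \sqrt{2}}{104} + 97\right) 15 \cdot 6 = \left(97 - \frac{i \sqrt{2}}{104}\right) 90 = 8730 - \frac{45 i \sqrt{2}}{52}$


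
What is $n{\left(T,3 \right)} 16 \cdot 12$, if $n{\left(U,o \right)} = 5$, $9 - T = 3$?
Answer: $960$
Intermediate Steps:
$T = 6$ ($T = 9 - 3 = 6$)
$n{\left(T,3 \right)} 16 \cdot 12 = 5 \cdot 16 \cdot 12 = 80 \cdot 12 = 960$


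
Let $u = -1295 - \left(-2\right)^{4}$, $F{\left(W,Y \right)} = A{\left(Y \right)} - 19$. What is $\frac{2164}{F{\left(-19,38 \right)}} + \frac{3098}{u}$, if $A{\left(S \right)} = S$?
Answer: $\frac{146218}{1311} \approx 111.53$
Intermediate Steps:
$F{\left(W,Y \right)} = -19 + Y$ ($F{\left(W,Y \right)} = Y - 19 = -19 + Y$)
$u = -1311$ ($u = -1295 - 16 = -1311$)
$\frac{2164}{F{\left(-19,38 \right)}} + \frac{3098}{u} = \frac{2164}{-19 + 38} + \frac{3098}{-1311} = \frac{2164}{19} + 3098 \left(- \frac{1}{1311}\right) = 2164 \cdot \frac{1}{19} - \frac{3098}{1311} = \frac{2164}{19} - \frac{3098}{1311} = \frac{146218}{1311}$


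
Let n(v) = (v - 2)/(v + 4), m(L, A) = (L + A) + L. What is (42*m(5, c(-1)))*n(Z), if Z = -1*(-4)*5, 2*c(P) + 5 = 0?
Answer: 945/4 ≈ 236.25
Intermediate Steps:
c(P) = -5/2 (c(P) = -5/2 + (½)*0 = -5/2 + 0 = -5/2)
m(L, A) = A + 2*L (m(L, A) = (A + L) + L = A + 2*L)
Z = 20 (Z = 4*5 = 20)
n(v) = (-2 + v)/(4 + v)
(42*m(5, c(-1)))*n(Z) = (42*(-5/2 + 2*5))*((-2 + 20)/(4 + 20)) = (42*(-5/2 + 10))*(18/24) = (42*(15/2))*((1/24)*18) = 315*(¾) = 945/4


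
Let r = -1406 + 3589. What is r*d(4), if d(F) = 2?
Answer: 4366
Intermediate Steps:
r = 2183
r*d(4) = 2183*2 = 4366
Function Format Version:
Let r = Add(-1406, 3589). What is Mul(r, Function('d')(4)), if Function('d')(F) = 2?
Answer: 4366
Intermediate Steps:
r = 2183
Mul(r, Function('d')(4)) = Mul(2183, 2) = 4366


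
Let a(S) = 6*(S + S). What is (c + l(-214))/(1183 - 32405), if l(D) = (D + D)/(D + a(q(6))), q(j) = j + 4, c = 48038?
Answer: -1129000/733717 ≈ -1.5387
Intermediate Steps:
q(j) = 4 + j
a(S) = 12*S (a(S) = 6*(2*S) = 12*S)
l(D) = 2*D/(120 + D) (l(D) = (D + D)/(D + 12*(4 + 6)) = (2*D)/(D + 12*10) = (2*D)/(D + 120) = (2*D)/(120 + D) = 2*D/(120 + D))
(c + l(-214))/(1183 - 32405) = (48038 + 2*(-214)/(120 - 214))/(1183 - 32405) = (48038 + 2*(-214)/(-94))/(-31222) = (48038 + 2*(-214)*(-1/94))*(-1/31222) = (48038 + 214/47)*(-1/31222) = (2258000/47)*(-1/31222) = -1129000/733717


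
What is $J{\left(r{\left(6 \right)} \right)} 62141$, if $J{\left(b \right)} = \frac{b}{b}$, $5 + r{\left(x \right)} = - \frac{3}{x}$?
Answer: $62141$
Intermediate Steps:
$r{\left(x \right)} = -5 - \frac{3}{x}$
$J{\left(b \right)} = 1$
$J{\left(r{\left(6 \right)} \right)} 62141 = 1 \cdot 62141 = 62141$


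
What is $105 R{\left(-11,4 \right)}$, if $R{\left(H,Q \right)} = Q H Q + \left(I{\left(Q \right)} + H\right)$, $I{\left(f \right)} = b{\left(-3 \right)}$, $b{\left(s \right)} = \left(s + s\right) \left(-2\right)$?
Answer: $-18375$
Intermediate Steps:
$b{\left(s \right)} = - 4 s$ ($b{\left(s \right)} = 2 s \left(-2\right) = - 4 s$)
$I{\left(f \right)} = 12$ ($I{\left(f \right)} = \left(-4\right) \left(-3\right) = 12$)
$R{\left(H,Q \right)} = 12 + H + H Q^{2}$ ($R{\left(H,Q \right)} = Q H Q + \left(12 + H\right) = H Q Q + \left(12 + H\right) = H Q^{2} + \left(12 + H\right) = 12 + H + H Q^{2}$)
$105 R{\left(-11,4 \right)} = 105 \left(12 - 11 - 11 \cdot 4^{2}\right) = 105 \left(12 - 11 - 176\right) = 105 \left(-175\right) = -18375$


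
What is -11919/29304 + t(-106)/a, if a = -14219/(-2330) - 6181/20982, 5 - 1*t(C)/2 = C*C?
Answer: -60952269659279/15758743704 ≈ -3867.8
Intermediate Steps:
t(C) = 10 - 2*C**2 (t(C) = 10 - 2*C*C = 10 - 2*C**2)
a = 70985332/12222015 (a = -14219*(-1/2330) - 6181*1/20982 = 14219/2330 - 6181/20982 = 70985332/12222015 ≈ 5.8080)
-11919/29304 + t(-106)/a = -11919/29304 + (10 - 2*(-106)**2)/(70985332/12222015) = -11919*1/29304 + (10 - 2*11236)*(12222015/70985332) = -3973/9768 + (10 - 22472)*(12222015/70985332) = -3973/9768 - 22462*12222015/70985332 = -3973/9768 - 12478677315/3226606 = -60952269659279/15758743704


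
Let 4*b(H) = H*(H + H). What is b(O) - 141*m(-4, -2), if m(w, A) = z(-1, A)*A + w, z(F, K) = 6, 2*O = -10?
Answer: 4537/2 ≈ 2268.5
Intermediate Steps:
O = -5 (O = (½)*(-10) = -5)
m(w, A) = w + 6*A (m(w, A) = 6*A + w = w + 6*A)
b(H) = H²/2 (b(H) = (H*(H + H))/4 = (H*(2*H))/4 = (2*H²)/4 = H²/2)
b(O) - 141*m(-4, -2) = (½)*(-5)² - 141*(-4 + 6*(-2)) = (½)*25 - 141*(-4 - 12) = 25/2 - 141*(-16) = 25/2 + 2256 = 4537/2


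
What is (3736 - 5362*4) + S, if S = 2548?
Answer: -15164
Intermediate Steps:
(3736 - 5362*4) + S = (3736 - 5362*4) + 2548 = (3736 - 21448) + 2548 = -17712 + 2548 = -15164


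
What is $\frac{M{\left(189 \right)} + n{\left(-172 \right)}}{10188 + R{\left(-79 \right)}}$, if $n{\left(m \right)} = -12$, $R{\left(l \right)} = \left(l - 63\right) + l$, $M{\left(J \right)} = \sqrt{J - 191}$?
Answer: $- \frac{12}{9967} + \frac{i \sqrt{2}}{9967} \approx -0.001204 + 0.00014189 i$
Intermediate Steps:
$M{\left(J \right)} = \sqrt{-191 + J}$
$R{\left(l \right)} = -63 + 2 l$ ($R{\left(l \right)} = \left(l - 63\right) + l = \left(-63 + l\right) + l = -63 + 2 l$)
$\frac{M{\left(189 \right)} + n{\left(-172 \right)}}{10188 + R{\left(-79 \right)}} = \frac{\sqrt{-191 + 189} - 12}{10188 + \left(-63 + 2 \left(-79\right)\right)} = \frac{\sqrt{-2} - 12}{10188 - 221} = \frac{i \sqrt{2} - 12}{10188 - 221} = \frac{-12 + i \sqrt{2}}{9967} = \left(-12 + i \sqrt{2}\right) \frac{1}{9967} = - \frac{12}{9967} + \frac{i \sqrt{2}}{9967}$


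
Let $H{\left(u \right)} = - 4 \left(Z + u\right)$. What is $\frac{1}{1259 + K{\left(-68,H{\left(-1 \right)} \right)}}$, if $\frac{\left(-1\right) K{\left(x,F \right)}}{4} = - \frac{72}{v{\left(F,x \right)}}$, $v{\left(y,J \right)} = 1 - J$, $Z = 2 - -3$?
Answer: $\frac{23}{29053} \approx 0.00079166$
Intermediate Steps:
$Z = 5$ ($Z = 2 + 3 = 5$)
$H{\left(u \right)} = -20 - 4 u$ ($H{\left(u \right)} = - 4 \left(5 + u\right) = -20 - 4 u$)
$K{\left(x,F \right)} = \frac{288}{1 - x}$ ($K{\left(x,F \right)} = - 4 \left(- \frac{72}{1 - x}\right) = \frac{288}{1 - x}$)
$\frac{1}{1259 + K{\left(-68,H{\left(-1 \right)} \right)}} = \frac{1}{1259 - \frac{288}{-1 - 68}} = \frac{1}{1259 - \frac{288}{-69}} = \frac{1}{1259 - - \frac{96}{23}} = \frac{1}{1259 + \frac{96}{23}} = \frac{1}{\frac{29053}{23}} = \frac{23}{29053}$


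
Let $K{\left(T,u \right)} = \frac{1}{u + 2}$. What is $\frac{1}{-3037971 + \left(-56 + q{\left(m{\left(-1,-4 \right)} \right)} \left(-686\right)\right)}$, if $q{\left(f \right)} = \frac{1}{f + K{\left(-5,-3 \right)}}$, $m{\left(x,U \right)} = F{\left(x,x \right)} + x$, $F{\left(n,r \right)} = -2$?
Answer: $- \frac{2}{6075711} \approx -3.2918 \cdot 10^{-7}$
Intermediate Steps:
$m{\left(x,U \right)} = -2 + x$
$K{\left(T,u \right)} = \frac{1}{2 + u}$
$q{\left(f \right)} = \frac{1}{-1 + f}$ ($q{\left(f \right)} = \frac{1}{f + \frac{1}{2 - 3}} = \frac{1}{f + \frac{1}{-1}} = \frac{1}{f - 1} = \frac{1}{-1 + f}$)
$\frac{1}{-3037971 + \left(-56 + q{\left(m{\left(-1,-4 \right)} \right)} \left(-686\right)\right)} = \frac{1}{-3037971 - \left(56 - \frac{1}{-1 - 3} \left(-686\right)\right)} = \frac{1}{-3037971 - \left(56 - \frac{1}{-4} \left(-686\right)\right)} = \frac{1}{-3037971 - - \frac{231}{2}} = \frac{1}{-3037971 + \left(-56 + \frac{343}{2}\right)} = \frac{1}{-3037971 + \frac{231}{2}} = \frac{1}{- \frac{6075711}{2}} = - \frac{2}{6075711}$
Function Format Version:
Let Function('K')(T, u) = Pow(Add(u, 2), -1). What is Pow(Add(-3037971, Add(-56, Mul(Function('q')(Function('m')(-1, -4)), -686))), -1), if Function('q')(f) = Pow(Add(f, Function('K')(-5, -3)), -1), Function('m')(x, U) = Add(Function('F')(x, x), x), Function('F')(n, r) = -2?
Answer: Rational(-2, 6075711) ≈ -3.2918e-7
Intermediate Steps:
Function('m')(x, U) = Add(-2, x)
Function('K')(T, u) = Pow(Add(2, u), -1)
Function('q')(f) = Pow(Add(-1, f), -1) (Function('q')(f) = Pow(Add(f, Pow(Add(2, -3), -1)), -1) = Pow(Add(f, Pow(-1, -1)), -1) = Pow(Add(f, -1), -1) = Pow(Add(-1, f), -1))
Pow(Add(-3037971, Add(-56, Mul(Function('q')(Function('m')(-1, -4)), -686))), -1) = Pow(Add(-3037971, Add(-56, Mul(Pow(Add(-1, Add(-2, -1)), -1), -686))), -1) = Pow(Add(-3037971, Add(-56, Mul(Pow(Add(-1, -3), -1), -686))), -1) = Pow(Add(-3037971, Add(-56, Mul(Pow(-4, -1), -686))), -1) = Pow(Add(-3037971, Add(-56, Mul(Rational(-1, 4), -686))), -1) = Pow(Add(-3037971, Add(-56, Rational(343, 2))), -1) = Pow(Add(-3037971, Rational(231, 2)), -1) = Pow(Rational(-6075711, 2), -1) = Rational(-2, 6075711)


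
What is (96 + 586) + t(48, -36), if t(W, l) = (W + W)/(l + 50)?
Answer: 4822/7 ≈ 688.86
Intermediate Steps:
t(W, l) = 2*W/(50 + l) (t(W, l) = (2*W)/(50 + l) = 2*W/(50 + l))
(96 + 586) + t(48, -36) = (96 + 586) + 2*48/(50 - 36) = 682 + 2*48/14 = 682 + 2*48*(1/14) = 682 + 48/7 = 4822/7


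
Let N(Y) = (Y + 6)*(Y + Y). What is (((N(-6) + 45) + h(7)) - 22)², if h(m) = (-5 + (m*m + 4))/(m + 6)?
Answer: 120409/169 ≈ 712.48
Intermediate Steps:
N(Y) = 2*Y*(6 + Y) (N(Y) = (6 + Y)*(2*Y) = 2*Y*(6 + Y))
h(m) = (-1 + m²)/(6 + m) (h(m) = (-5 + (m² + 4))/(6 + m) = (-5 + (4 + m²))/(6 + m) = (-1 + m²)/(6 + m))
(((N(-6) + 45) + h(7)) - 22)² = (((2*(-6)*(6 - 6) + 45) + (-1 + 7²)/(6 + 7)) - 22)² = (((2*(-6)*0 + 45) + (-1 + 49)/13) - 22)² = (((0 + 45) + (1/13)*48) - 22)² = ((45 + 48/13) - 22)² = (633/13 - 22)² = (347/13)² = 120409/169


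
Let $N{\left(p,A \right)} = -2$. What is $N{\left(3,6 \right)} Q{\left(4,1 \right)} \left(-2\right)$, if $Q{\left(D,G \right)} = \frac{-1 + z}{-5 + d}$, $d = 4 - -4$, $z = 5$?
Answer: $\frac{16}{3} \approx 5.3333$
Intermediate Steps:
$d = 8$ ($d = 4 + 4 = 8$)
$Q{\left(D,G \right)} = \frac{4}{3}$ ($Q{\left(D,G \right)} = \frac{-1 + 5}{-5 + 8} = \frac{4}{3}$)
$N{\left(3,6 \right)} Q{\left(4,1 \right)} \left(-2\right) = \left(-2\right) \frac{4}{3} \left(-2\right) = \left(- \frac{8}{3}\right) \left(-2\right) = \frac{16}{3}$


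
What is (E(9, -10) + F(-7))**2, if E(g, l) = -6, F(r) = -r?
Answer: 1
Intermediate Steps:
(E(9, -10) + F(-7))**2 = (-6 - 1*(-7))**2 = (-6 + 7)**2 = 1**2 = 1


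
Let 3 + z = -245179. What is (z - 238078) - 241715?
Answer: -724975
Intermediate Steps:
z = -245182 (z = -3 - 245179 = -245182)
(z - 238078) - 241715 = (-245182 - 238078) - 241715 = -483260 - 241715 = -724975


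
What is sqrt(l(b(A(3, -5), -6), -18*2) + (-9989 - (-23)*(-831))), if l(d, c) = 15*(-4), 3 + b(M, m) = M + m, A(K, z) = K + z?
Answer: I*sqrt(29162) ≈ 170.77*I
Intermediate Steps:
b(M, m) = -3 + M + m (b(M, m) = -3 + (M + m) = -3 + M + m)
l(d, c) = -60
sqrt(l(b(A(3, -5), -6), -18*2) + (-9989 - (-23)*(-831))) = sqrt(-60 + (-9989 - (-23)*(-831))) = sqrt(-60 + (-9989 - 1*19113)) = sqrt(-60 + (-9989 - 19113)) = sqrt(-60 - 29102) = sqrt(-29162) = I*sqrt(29162)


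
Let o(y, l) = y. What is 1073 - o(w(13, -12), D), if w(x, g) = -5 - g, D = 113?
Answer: 1066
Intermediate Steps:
1073 - o(w(13, -12), D) = 1073 - (-5 - 1*(-12)) = 1073 - (-5 + 12) = 1073 - 1*7 = 1073 - 7 = 1066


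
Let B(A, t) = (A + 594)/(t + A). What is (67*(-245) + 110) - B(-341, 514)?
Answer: -2821018/173 ≈ -16306.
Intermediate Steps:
B(A, t) = (594 + A)/(A + t)
(67*(-245) + 110) - B(-341, 514) = (67*(-245) + 110) - (594 - 341)/(-341 + 514) = (-16415 + 110) - 253/173 = -16305 - 253/173 = -2821018/173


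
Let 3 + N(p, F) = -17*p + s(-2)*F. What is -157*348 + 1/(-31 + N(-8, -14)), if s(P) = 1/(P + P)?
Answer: -11528194/211 ≈ -54636.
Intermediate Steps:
s(P) = 1/(2*P)
N(p, F) = -3 - 17*p - F/4 (N(p, F) = -3 + (-17*p + ((½)/(-2))*F) = -3 + (-17*p + ((½)*(-½))*F) = -3 + (-17*p - F/4) = -3 - 17*p - F/4)
-157*348 + 1/(-31 + N(-8, -14)) = -157*348 + 1/(-31 + (-3 - 17*(-8) - ¼*(-14))) = -54636 + 1/(-31 + (-3 + 136 + 7/2)) = -54636 + 1/(-31 + 273/2) = -54636 + 1/(211/2) = -54636 + 2/211 = -11528194/211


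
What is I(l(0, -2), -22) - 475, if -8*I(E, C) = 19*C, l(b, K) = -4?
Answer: -1691/4 ≈ -422.75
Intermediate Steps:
I(E, C) = -19*C/8
I(l(0, -2), -22) - 475 = -19/8*(-22) - 475 = 209/4 - 475 = -1691/4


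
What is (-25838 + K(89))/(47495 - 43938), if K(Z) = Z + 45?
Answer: -25704/3557 ≈ -7.2263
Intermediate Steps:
K(Z) = 45 + Z
(-25838 + K(89))/(47495 - 43938) = (-25838 + (45 + 89))/(47495 - 43938) = (-25838 + 134)/3557 = -25704*1/3557 = -25704/3557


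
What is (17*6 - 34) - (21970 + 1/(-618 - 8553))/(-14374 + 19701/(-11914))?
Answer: 109210240633502/1570731265827 ≈ 69.528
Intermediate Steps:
(17*6 - 34) - (21970 + 1/(-618 - 8553))/(-14374 + 19701/(-11914)) = (102 - 34) - (21970 + 1/(-9171))/(-14374 + 19701*(-1/11914)) = 68 - (21970 - 1/9171)/(-14374 - 19701/11914) = 68 - 201486869/(9171*(-171271537/11914)) = 68 - 201486869*(-11914)/(9171*171271537) = 68 - 1*(-2400514557266/1570731265827) = 68 + 2400514557266/1570731265827 = 109210240633502/1570731265827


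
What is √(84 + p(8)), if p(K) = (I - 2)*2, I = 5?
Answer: 3*√10 ≈ 9.4868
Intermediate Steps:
p(K) = 6 (p(K) = (5 - 2)*2 = 3*2 = 6)
√(84 + p(8)) = √(84 + 6) = √90 = 3*√10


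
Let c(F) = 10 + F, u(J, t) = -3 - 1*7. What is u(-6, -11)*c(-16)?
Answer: 60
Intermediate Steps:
u(J, t) = -10 (u(J, t) = -3 - 7 = -10)
u(-6, -11)*c(-16) = -10*(10 - 16) = -10*(-6) = 60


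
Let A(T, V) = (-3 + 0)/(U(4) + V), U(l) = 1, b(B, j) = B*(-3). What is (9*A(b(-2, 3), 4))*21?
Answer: -567/5 ≈ -113.40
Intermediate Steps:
b(B, j) = -3*B
A(T, V) = -3/(1 + V) (A(T, V) = (-3 + 0)/(1 + V) = -3/(1 + V))
(9*A(b(-2, 3), 4))*21 = (9*(-3/(1 + 4)))*21 = (9*(-3/5))*21 = -27/5*21 = -567/5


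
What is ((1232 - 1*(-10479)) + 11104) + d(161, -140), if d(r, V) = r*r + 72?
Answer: 48808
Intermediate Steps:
d(r, V) = 72 + r² (d(r, V) = r² + 72 = 72 + r²)
((1232 - 1*(-10479)) + 11104) + d(161, -140) = ((1232 - 1*(-10479)) + 11104) + (72 + 161²) = ((1232 + 10479) + 11104) + (72 + 25921) = (11711 + 11104) + 25993 = 22815 + 25993 = 48808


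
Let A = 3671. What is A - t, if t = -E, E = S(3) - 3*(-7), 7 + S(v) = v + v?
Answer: 3691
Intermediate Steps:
S(v) = -7 + 2*v (S(v) = -7 + (v + v) = -7 + 2*v)
E = 20 (E = (-7 + 2*3) - 3*(-7) = (-7 + 6) + 21 = -1 + 21 = 20)
t = -20 (t = -1*20 = -20)
A - t = 3671 - 1*(-20) = 3671 + 20 = 3691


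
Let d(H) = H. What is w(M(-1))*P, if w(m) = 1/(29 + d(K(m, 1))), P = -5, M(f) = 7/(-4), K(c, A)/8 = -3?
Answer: -1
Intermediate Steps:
K(c, A) = -24 (K(c, A) = 8*(-3) = -24)
M(f) = -7/4 (M(f) = 7*(-1/4) = -7/4)
w(m) = 1/5 (w(m) = 1/(29 - 24) = 1/5)
w(M(-1))*P = (1/5)*(-5) = -1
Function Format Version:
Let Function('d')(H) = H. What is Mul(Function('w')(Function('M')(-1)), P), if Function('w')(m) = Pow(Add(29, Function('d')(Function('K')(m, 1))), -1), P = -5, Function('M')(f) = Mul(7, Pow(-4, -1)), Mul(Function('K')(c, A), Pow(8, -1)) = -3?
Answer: -1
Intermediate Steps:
Function('K')(c, A) = -24 (Function('K')(c, A) = Mul(8, -3) = -24)
Function('M')(f) = Rational(-7, 4) (Function('M')(f) = Mul(7, Rational(-1, 4)) = Rational(-7, 4))
Function('w')(m) = Rational(1, 5) (Function('w')(m) = Pow(Add(29, -24), -1) = Pow(5, -1) = Rational(1, 5))
Mul(Function('w')(Function('M')(-1)), P) = Mul(Rational(1, 5), -5) = -1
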